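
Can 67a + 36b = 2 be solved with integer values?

Step 1: Compute gcd(67, 36).
gcd(67, 36) = 1

Step 2: Check divisibility.
Does 1 divide 2? 2 = 1 x 2, so yes.

By the theorem on linear Diophantine equations, 67a + 36b = 2 has integer solutions if and only if gcd(67, 36) divides 2. Since 1 | 2, solutions exist.

Yes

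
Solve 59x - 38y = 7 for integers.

Step 1: Check solvability.
gcd(59, 38) = 1
Since 1 divides 7, solutions exist.

Step 2: Apply extended Euclidean algorithm to find gcd.
We find integers such that 59*x0 + 38*y0 = 1

Step 3: Scale the particular solution.
Multiply by 7/1 = 7:
x = -63, y = -98

Step 4: Verify.
59*(-63) - 38*(-98) = 7 = 7 ✓

x = -63, y = -98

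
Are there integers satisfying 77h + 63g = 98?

Step 1: Compute gcd(77, 63).
gcd(77, 63) = 7

Step 2: Check divisibility.
Does 7 divide 98? 98 = 7 x 14, so yes.

By the theorem on linear Diophantine equations, 77h + 63g = 98 has integer solutions if and only if gcd(77, 63) divides 98. Since 7 | 98, solutions exist.

Yes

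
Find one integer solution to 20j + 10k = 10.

Step 1: Check solvability.
gcd(20, 10) = 10
Since 10 divides 10, solutions exist.

Step 2: Apply extended Euclidean algorithm to find gcd.
We find integers such that 20*x0 + 10*y0 = 10

Step 3: Scale the particular solution.
Multiply by 10/10 = 1:
j = 0, k = 1

Step 4: Verify.
20*(0) + 10*(1) = 10 = 10 ✓

j = 0, k = 1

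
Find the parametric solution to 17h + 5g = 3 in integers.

Step 1: Compute gcd(17, 5) = 1.
Since 1 divides 3, solutions exist.

Step 2: Find a particular solution using extended Euclidean algorithm.
We get h₀ = -6, g₀ = 21.
Check: 17*-6 + 5*21 = 3 = 3 ✓

Step 3: Write the general solution.
h = -6 + (5/1)t = -6 + 5t
g = 21 - (17/1)t = 21 - 17t
for any integer t.

h = -6 + 5t, g = 21 - 17t for integer t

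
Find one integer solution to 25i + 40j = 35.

Step 1: Check solvability.
gcd(25, 40) = 5
Since 5 divides 35, solutions exist.

Step 2: Apply extended Euclidean algorithm to find gcd.
We find integers such that 25*x0 + 40*y0 = 5

Step 3: Scale the particular solution.
Multiply by 35/5 = 7:
i = -21, j = 14

Step 4: Verify.
25*(-21) + 40*(14) = 35 = 35 ✓

i = -21, j = 14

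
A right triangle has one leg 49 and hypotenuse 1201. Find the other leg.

b² = c² - a² = 1442401 - 2401 = 1440000
b = 1200

1200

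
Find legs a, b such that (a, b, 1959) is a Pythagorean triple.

We need a² + b² = 1959² = 3837681.
Trying: 945² + 1716² = 893025 + 2944656 = 3837681 ✓

(945, 1716, 1959)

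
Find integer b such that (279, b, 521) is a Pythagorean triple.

b² = c² - a² = 521² - 279² = 271441 - 77841 = 193600
b = sqrt(193600) = 440

440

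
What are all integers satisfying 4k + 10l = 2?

Step 1: Compute gcd(4, 10) = 2.
Since 2 divides 2, solutions exist.

Step 2: Find a particular solution using extended Euclidean algorithm.
We get k₀ = -2, l₀ = 1.
Check: 4*-2 + 10*1 = 2 = 2 ✓

Step 3: Write the general solution.
k = -2 + (10/2)t = -2 + 5t
l = 1 - (4/2)t = 1 - 2t
for any integer t.

k = -2 + 5t, l = 1 - 2t for integer t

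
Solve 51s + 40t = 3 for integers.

Step 1: Check solvability.
gcd(51, 40) = 1
Since 1 divides 3, solutions exist.

Step 2: Apply extended Euclidean algorithm to find gcd.
We find integers such that 51*x0 + 40*y0 = 1

Step 3: Scale the particular solution.
Multiply by 3/1 = 3:
s = 33, t = -42

Step 4: Verify.
51*(33) + 40*(-42) = 3 = 3 ✓

s = 33, t = -42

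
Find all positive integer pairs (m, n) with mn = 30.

The positive divisors of 30 are: 1, 2, 3, 5, 6, 10, 15, 30.
Each divisor d gives the pair (d, 30/d):
(1, 30), (2, 15), (3, 10), (5, 6), (6, 5), (10, 3), (15, 2), (30, 1)

(1, 30), (2, 15), (3, 10), (5, 6), (6, 5), (10, 3), (15, 2), (30, 1)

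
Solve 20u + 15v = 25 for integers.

Step 1: Check solvability.
gcd(20, 15) = 5
Since 5 divides 25, solutions exist.

Step 2: Apply extended Euclidean algorithm to find gcd.
We find integers such that 20*x0 + 15*y0 = 5

Step 3: Scale the particular solution.
Multiply by 25/5 = 5:
u = 5, v = -5

Step 4: Verify.
20*(5) + 15*(-5) = 25 = 25 ✓

u = 5, v = -5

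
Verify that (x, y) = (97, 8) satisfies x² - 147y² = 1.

Compute x² = 97² = 9409
Compute 147y² = 147·8² = 147·64 = 9408
x² - 147y² = 9409 - 9408 = 1
Since this equals 1, (97, 8) is a solution.

Yes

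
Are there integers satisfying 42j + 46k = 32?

Step 1: Compute gcd(42, 46).
gcd(42, 46) = 2

Step 2: Check divisibility.
Does 2 divide 32? 32 = 2 x 16, so yes.

By the theorem on linear Diophantine equations, 42j + 46k = 32 has integer solutions if and only if gcd(42, 46) divides 32. Since 2 | 32, solutions exist.

Yes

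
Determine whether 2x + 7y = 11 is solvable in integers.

Step 1: Compute gcd(2, 7).
gcd(2, 7) = 1

Step 2: Check divisibility.
Does 1 divide 11? 11 = 1 x 11, so yes.

By the theorem on linear Diophantine equations, 2x + 7y = 11 has integer solutions if and only if gcd(2, 7) divides 11. Since 1 | 11, solutions exist.

Yes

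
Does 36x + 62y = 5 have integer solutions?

Step 1: Compute gcd(36, 62).
gcd(36, 62) = 2

Step 2: Check divisibility.
Does 2 divide 5? 5 = 2 x 2 + 1, so no.

By the theorem on linear Diophantine equations, 36x + 62y = 5 has integer solutions if and only if gcd(36, 62) divides 5. Since 2 does not divide 5, no solutions exist.

No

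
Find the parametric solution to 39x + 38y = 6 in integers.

Step 1: Compute gcd(39, 38) = 1.
Since 1 divides 6, solutions exist.

Step 2: Find a particular solution using extended Euclidean algorithm.
We get x₀ = 6, y₀ = -6.
Check: 39*6 + 38*-6 = 6 = 6 ✓

Step 3: Write the general solution.
x = 6 + (38/1)t = 6 + 38t
y = -6 - (39/1)t = -6 - 39t
for any integer t.

x = 6 + 38t, y = -6 - 39t for integer t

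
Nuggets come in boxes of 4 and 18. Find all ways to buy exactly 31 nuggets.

We need non-negative integers (x, y) with 4x + 18y = 31.
For each x in 0..7, check if 31 - 4x is a non-negative multiple of 18.
No x yields an integer y ≥ 0.

No solution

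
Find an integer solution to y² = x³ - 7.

Try small integer x values and check whether x³ - 7 is a perfect square.
x = 2: x³ - 7 = 2³ - 7 = 8 - 7 = 1
Is 1 a perfect square? 1² = 1 ✓
So (x, y) = (2, 1) is a solution.

x = 2, y = 1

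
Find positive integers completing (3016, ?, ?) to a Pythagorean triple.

We need the other leg and hypotenuse such that 3016² + x² = c².
Take x = 2688, c = 4040: 3016² + 2688² = 9096256 + 7225344 = 16321600 = 4040² ✓
Triple: (3016, 2688, 4040)

(3016, 2688, 4040)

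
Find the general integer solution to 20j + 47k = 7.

Step 1: Compute gcd(20, 47) = 1.
Since 1 divides 7, solutions exist.

Step 2: Find a particular solution using extended Euclidean algorithm.
We get j₀ = -49, k₀ = 21.
Check: 20*-49 + 47*21 = 7 = 7 ✓

Step 3: Write the general solution.
j = -49 + (47/1)t = -49 + 47t
k = 21 - (20/1)t = 21 - 20t
for any integer t.

j = -49 + 47t, k = 21 - 20t for integer t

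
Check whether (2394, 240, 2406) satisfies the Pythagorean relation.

Compute a² + b²:
2394² + 240² = 5731236 + 57600 = 5788836
Compute c²:
2406² = 5788836
Since 5788836 = 5788836, it is a Pythagorean triple.

Yes, it is a Pythagorean triple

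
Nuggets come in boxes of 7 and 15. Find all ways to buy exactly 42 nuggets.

We need non-negative integers (x, y) with 7x + 15y = 42.
For each x in 0..6, check if 42 - 7x is a non-negative multiple of 15.
x = 6: 15y = 0, y = 0 ✓

(6 boxes of 7, 0 boxes of 15)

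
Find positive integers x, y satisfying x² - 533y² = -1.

We need x² = 533y² - 1. Try successive y:
y = 1: x² = 533·1² - 1 = 532, not a perfect square
y = 2: x² = 533·2² - 1 = 2131, not a perfect square
y = 3: x² = 533·3² - 1 = 4796, not a perfect square
...
y = 265: x² = 533·265² - 1 = 37429924 = 6118² ✓
Check: 6118² - 533·265² = 37429924 - 37429925 = -1 ✓

x = 6118, y = 265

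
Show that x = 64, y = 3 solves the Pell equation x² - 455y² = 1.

Compute x² = 64² = 4096
Compute 455y² = 455·3² = 455·9 = 4095
x² - 455y² = 4096 - 4095 = 1
Since this equals 1, (64, 3) is a solution.

Yes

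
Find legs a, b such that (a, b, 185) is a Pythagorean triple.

We need a² + b² = 185² = 34225.
Trying: 57² + 176² = 3249 + 30976 = 34225 ✓

(57, 176, 185)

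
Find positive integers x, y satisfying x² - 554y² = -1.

We need x² = 554y² - 1. Try successive y:
y = 1: x² = 554·1² - 1 = 553, not a perfect square
y = 2: x² = 554·2² - 1 = 2215, not a perfect square
y = 3: x² = 554·3² - 1 = 4985, not a perfect square
...
y = 7405: x² = 554·7405² - 1 = 30378049849 = 174293² ✓
Check: 174293² - 554·7405² = 30378049849 - 30378049850 = -1 ✓

x = 174293, y = 7405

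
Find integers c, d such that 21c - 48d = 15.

Step 1: Check solvability.
gcd(21, 48) = 3
Since 3 divides 15, solutions exist.

Step 2: Apply extended Euclidean algorithm to find gcd.
We find integers such that 21*x0 + 48*y0 = 3

Step 3: Scale the particular solution.
Multiply by 15/3 = 5:
c = 35, d = 15

Step 4: Verify.
21*(35) - 48*(15) = 15 = 15 ✓

c = 35, d = 15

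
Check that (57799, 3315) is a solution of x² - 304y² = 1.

Compute x² = 57799² = 3340724401
Compute 304y² = 304·3315² = 304·10989225 = 3340724400
x² - 304y² = 3340724401 - 3340724400 = 1
Since this equals 1, (57799, 3315) is a solution.

Yes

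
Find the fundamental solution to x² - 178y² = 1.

We seek the smallest positive integers (x, y) with x² - 178y² = 1, i.e., x² = 178y² + 1.
Try successive y values:
y = 1: x² = 178·1² + 1 = 179, not a perfect square
y = 2: x² = 178·2² + 1 = 713, not a perfect square
y = 3: x² = 178·3² + 1 = 1603, not a perfect square
... continuing the search (or via continued fractions) ...
y = 120: x² = 178·120² + 1 = 2563201, x = 1601 ✓

Verify: 1601² - 178·120² = 2563201 - 2563200 = 1 ✓

x = 1601, y = 120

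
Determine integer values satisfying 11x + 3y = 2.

Step 1: Check solvability.
gcd(11, 3) = 1
Since 1 divides 2, solutions exist.

Step 2: Apply extended Euclidean algorithm to find gcd.
We find integers such that 11*x0 + 3*y0 = 1

Step 3: Scale the particular solution.
Multiply by 2/1 = 2:
x = -2, y = 8

Step 4: Verify.
11*(-2) + 3*(8) = 2 = 2 ✓

x = -2, y = 8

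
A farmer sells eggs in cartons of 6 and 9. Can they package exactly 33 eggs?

We need non-negative a, b with 6a + 9b = 33.
gcd(6, 9) = 3 divides 33.
Try a = 1: 9b = 33 - 6 = 27, so b = 3.
One way: 1 cartons of 6 and 3 cartons of 9.

Yes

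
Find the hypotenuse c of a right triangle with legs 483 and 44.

c² = a² + b² = 483² + 44² = 233289 + 1936 = 235225
c = sqrt(235225) = 485

485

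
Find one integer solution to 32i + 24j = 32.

Step 1: Check solvability.
gcd(32, 24) = 8
Since 8 divides 32, solutions exist.

Step 2: Apply extended Euclidean algorithm to find gcd.
We find integers such that 32*x0 + 24*y0 = 8

Step 3: Scale the particular solution.
Multiply by 32/8 = 4:
i = 4, j = -4

Step 4: Verify.
32*(4) + 24*(-4) = 32 = 32 ✓

i = 4, j = -4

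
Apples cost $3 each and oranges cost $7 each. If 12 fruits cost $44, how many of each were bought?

Let a = apples, o = oranges.
a + o = 12
3a + 7o = 44
Substitute o = 12 - a:
3a + 7(12 - a) = 44
(3 - 7)a = 44 - 84
-4a = -40
a = 10, o = 12 - 10 = 2

Apples: 10, Oranges: 2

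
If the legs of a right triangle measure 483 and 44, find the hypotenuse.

c² = a² + b² = 483² + 44² = 233289 + 1936 = 235225
c = 485

485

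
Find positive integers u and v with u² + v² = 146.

We need to find integers u, v > 0 such that u² + v² = 146.
Trying u = 5: v² = 146 - 5² = 146 - 25 = 121
v = 11
Check: 5² + 11² = 25 + 121 = 146 ✓

146 = 5² + 11²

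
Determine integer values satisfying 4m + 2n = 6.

Step 1: Check solvability.
gcd(4, 2) = 2
Since 2 divides 6, solutions exist.

Step 2: Apply extended Euclidean algorithm to find gcd.
We find integers such that 4*x0 + 2*y0 = 2

Step 3: Scale the particular solution.
Multiply by 6/2 = 3:
m = 0, n = 3

Step 4: Verify.
4*(0) + 2*(3) = 6 = 6 ✓

m = 0, n = 3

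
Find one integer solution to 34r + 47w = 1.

Step 1: Check solvability.
gcd(34, 47) = 1
Since 1 divides 1, solutions exist.

Step 2: Apply extended Euclidean algorithm to find gcd.
We find integers such that 34*x0 + 47*y0 = 1

Step 3: Scale the particular solution.
Multiply by 1/1 = 1:
r = 18, w = -13

Step 4: Verify.
34*(18) + 47*(-13) = 1 = 1 ✓

r = 18, w = -13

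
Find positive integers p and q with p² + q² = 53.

We need to find integers p, q > 0 such that p² + q² = 53.
Trying p = 2: q² = 53 - 2² = 53 - 4 = 49
q = 7
Check: 2² + 7² = 4 + 49 = 53 ✓

53 = 2² + 7²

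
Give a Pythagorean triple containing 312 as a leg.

We need the other leg and hypotenuse such that 312² + x² = c².
Take x = 6080, c = 6088: 312² + 6080² = 97344 + 36966400 = 37063744 = 6088² ✓
Triple: (312, 6080, 6088)

(312, 6080, 6088)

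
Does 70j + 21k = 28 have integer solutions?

Step 1: Compute gcd(70, 21).
gcd(70, 21) = 7

Step 2: Check divisibility.
Does 7 divide 28? 28 = 7 x 4, so yes.

By the theorem on linear Diophantine equations, 70j + 21k = 28 has integer solutions if and only if gcd(70, 21) divides 28. Since 7 | 28, solutions exist.

Yes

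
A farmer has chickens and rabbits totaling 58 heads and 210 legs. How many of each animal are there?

Let c = chickens, r = rabbits.
Heads: c + r = 58
Legs: 2c + 4r = 210
From the first equation, c = 58 - r. Substitute:
2(58 - r) + 4r = 210
116 + 2r = 210
r = (210 - 116)/2 = 47
c = 58 - 47 = 11

Chickens: 11, Rabbits: 47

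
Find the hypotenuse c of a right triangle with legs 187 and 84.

c² = a² + b² = 187² + 84² = 34969 + 7056 = 42025
c = sqrt(42025) = 205

205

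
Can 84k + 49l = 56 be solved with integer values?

Step 1: Compute gcd(84, 49).
gcd(84, 49) = 7

Step 2: Check divisibility.
Does 7 divide 56? 56 = 7 x 8, so yes.

By the theorem on linear Diophantine equations, 84k + 49l = 56 has integer solutions if and only if gcd(84, 49) divides 56. Since 7 | 56, solutions exist.

Yes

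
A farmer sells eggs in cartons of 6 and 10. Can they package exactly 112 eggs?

We need non-negative a, b with 6a + 10b = 112.
gcd(6, 10) = 2 divides 112.
Try a = 2: 10b = 112 - 12 = 100, so b = 10.
One way: 2 cartons of 6 and 10 cartons of 10.

Yes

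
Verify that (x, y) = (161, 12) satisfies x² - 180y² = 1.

Compute x² = 161² = 25921
Compute 180y² = 180·12² = 180·144 = 25920
x² - 180y² = 25921 - 25920 = 1
Since this equals 1, (161, 12) is a solution.

Yes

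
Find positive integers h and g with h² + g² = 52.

We need to find integers h, g > 0 such that h² + g² = 52.
Trying h = 4: g² = 52 - 4² = 52 - 16 = 36
g = 6
Check: 4² + 6² = 16 + 36 = 52 ✓

52 = 4² + 6²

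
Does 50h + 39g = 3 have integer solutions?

Step 1: Compute gcd(50, 39).
gcd(50, 39) = 1

Step 2: Check divisibility.
Does 1 divide 3? 3 = 1 x 3, so yes.

By the theorem on linear Diophantine equations, 50h + 39g = 3 has integer solutions if and only if gcd(50, 39) divides 3. Since 1 | 3, solutions exist.

Yes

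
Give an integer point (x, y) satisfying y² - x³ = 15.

Try small integer x values and check whether x³ + 15 is a perfect square.
x = 1: x³ + 15 = 1³ + 15 = 1 + 15 = 16
Is 16 a perfect square? 4² = 16 ✓
So (x, y) = (1, 4) is a solution.

x = 1, y = 4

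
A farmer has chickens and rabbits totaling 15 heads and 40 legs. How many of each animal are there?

Let c = chickens, r = rabbits.
Heads: c + r = 15
Legs: 2c + 4r = 40
From the first equation, c = 15 - r. Substitute:
2(15 - r) + 4r = 40
30 + 2r = 40
r = (40 - 30)/2 = 5
c = 15 - 5 = 10

Chickens: 10, Rabbits: 5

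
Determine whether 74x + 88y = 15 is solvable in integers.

Step 1: Compute gcd(74, 88).
gcd(74, 88) = 2

Step 2: Check divisibility.
Does 2 divide 15? 15 = 2 x 7 + 1, so no.

By the theorem on linear Diophantine equations, 74x + 88y = 15 has integer solutions if and only if gcd(74, 88) divides 15. Since 2 does not divide 15, no solutions exist.

No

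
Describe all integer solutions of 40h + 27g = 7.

Step 1: Compute gcd(40, 27) = 1.
Since 1 divides 7, solutions exist.

Step 2: Find a particular solution using extended Euclidean algorithm.
We get h₀ = -14, g₀ = 21.
Check: 40*-14 + 27*21 = 7 = 7 ✓

Step 3: Write the general solution.
h = -14 + (27/1)t = -14 + 27t
g = 21 - (40/1)t = 21 - 40t
for any integer t.

h = -14 + 27t, g = 21 - 40t for integer t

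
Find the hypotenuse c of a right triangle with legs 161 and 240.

c² = a² + b² = 161² + 240² = 25921 + 57600 = 83521
c = 289

289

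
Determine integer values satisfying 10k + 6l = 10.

Step 1: Check solvability.
gcd(10, 6) = 2
Since 2 divides 10, solutions exist.

Step 2: Apply extended Euclidean algorithm to find gcd.
We find integers such that 10*x0 + 6*y0 = 2

Step 3: Scale the particular solution.
Multiply by 10/2 = 5:
k = -5, l = 10

Step 4: Verify.
10*(-5) + 6*(10) = 10 = 10 ✓

k = -5, l = 10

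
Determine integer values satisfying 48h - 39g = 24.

Step 1: Check solvability.
gcd(48, 39) = 3
Since 3 divides 24, solutions exist.

Step 2: Apply extended Euclidean algorithm to find gcd.
We find integers such that 48*x0 + 39*y0 = 3

Step 3: Scale the particular solution.
Multiply by 24/3 = 8:
h = -32, g = -40

Step 4: Verify.
48*(-32) - 39*(-40) = 24 = 24 ✓

h = -32, g = -40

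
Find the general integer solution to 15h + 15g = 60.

Step 1: Compute gcd(15, 15) = 15.
Since 15 divides 60, solutions exist.

Step 2: Find a particular solution using extended Euclidean algorithm.
We get h₀ = 0, g₀ = 4.
Check: 15*0 + 15*4 = 60 = 60 ✓

Step 3: Write the general solution.
h = 0 + (15/15)t = 0 + 1t
g = 4 - (15/15)t = 4 - 1t
for any integer t.

h = 0 + 1t, g = 4 - 1t for integer t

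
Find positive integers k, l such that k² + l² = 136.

Search for k with 136 - k² a perfect square.
k = 6: 136 - 6² = 136 - 36 = 100 = 10² ✓
So k = 6, l = 10.

k = 6, l = 10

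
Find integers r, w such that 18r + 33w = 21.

Step 1: Check solvability.
gcd(18, 33) = 3
Since 3 divides 21, solutions exist.

Step 2: Apply extended Euclidean algorithm to find gcd.
We find integers such that 18*x0 + 33*y0 = 3

Step 3: Scale the particular solution.
Multiply by 21/3 = 7:
r = 14, w = -7

Step 4: Verify.
18*(14) + 33*(-7) = 21 = 21 ✓

r = 14, w = -7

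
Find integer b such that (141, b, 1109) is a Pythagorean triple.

b² = c² - a² = 1109² - 141² = 1229881 - 19881 = 1210000
b = sqrt(1210000) = 1100

1100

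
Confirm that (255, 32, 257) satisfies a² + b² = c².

Compute a² + b² = 255² + 32² = 65025 + 1024 = 66049
Compute c² = 257² = 66049
Since 66049 = 66049, confirmed.

Yes, it is a Pythagorean triple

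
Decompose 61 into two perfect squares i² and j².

We need to find integers i, j > 0 such that i² + j² = 61.
Trying i = 5: j² = 61 - 5² = 61 - 25 = 36
j = 6
Check: 5² + 6² = 25 + 36 = 61 ✓

61 = 5² + 6²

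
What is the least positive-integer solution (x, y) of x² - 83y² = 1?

We seek the smallest positive integers (x, y) with x² - 83y² = 1, i.e., x² = 83y² + 1.
Try successive y values:
y = 1: x² = 83·1² + 1 = 84, not a perfect square
y = 2: x² = 83·2² + 1 = 333, not a perfect square
y = 3: x² = 83·3² + 1 = 748, not a perfect square
... continuing the search (or via continued fractions) ...
y = 9: x² = 83·9² + 1 = 6724, x = 82 ✓

Verify: 82² - 83·9² = 6724 - 6723 = 1 ✓

x = 82, y = 9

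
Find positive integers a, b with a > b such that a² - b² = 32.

Factor: a² - b² = (a+b)(a-b) = 32.
We need two factors of 32 with the same parity.
Use a+b = 16 and a-b = 2 (product 16·2 = 32).
Adding: 2a = 18, so a = 9.
Subtracting: 2b = 14, so b = 7.
Check: 9² - 7² = 81 - 49 = 32 ✓

a = 9, b = 7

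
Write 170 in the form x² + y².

We need to find integers x, y > 0 such that x² + y² = 170.
Trying x = 1: y² = 170 - 1² = 170 - 1 = 169
y = 13
Check: 1² + 13² = 1 + 169 = 170 ✓

170 = 1² + 13²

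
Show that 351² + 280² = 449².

Compute a² + b² = 351² + 280² = 123201 + 78400 = 201601
Compute c² = 449² = 201601
Since 201601 = 201601, confirmed.

Yes, it is a Pythagorean triple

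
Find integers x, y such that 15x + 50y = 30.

Step 1: Check solvability.
gcd(15, 50) = 5
Since 5 divides 30, solutions exist.

Step 2: Apply extended Euclidean algorithm to find gcd.
We find integers such that 15*x0 + 50*y0 = 5

Step 3: Scale the particular solution.
Multiply by 30/5 = 6:
x = -18, y = 6

Step 4: Verify.
15*(-18) + 50*(6) = 30 = 30 ✓

x = -18, y = 6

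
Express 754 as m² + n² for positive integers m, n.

We need to find integers m, n > 0 such that m² + n² = 754.
Trying m = 5: n² = 754 - 5² = 754 - 25 = 729
n = 27
Check: 5² + 27² = 25 + 729 = 754 ✓

754 = 5² + 27²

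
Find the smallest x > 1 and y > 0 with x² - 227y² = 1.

We seek the smallest positive integers (x, y) with x² - 227y² = 1, i.e., x² = 227y² + 1.
Try successive y values:
y = 1: x² = 227·1² + 1 = 228, not a perfect square
y = 2: x² = 227·2² + 1 = 909, not a perfect square
y = 3: x² = 227·3² + 1 = 2044, not a perfect square
... continuing the search (or via continued fractions) ...
y = 15: x² = 227·15² + 1 = 51076, x = 226 ✓

Verify: 226² - 227·15² = 51076 - 51075 = 1 ✓

x = 226, y = 15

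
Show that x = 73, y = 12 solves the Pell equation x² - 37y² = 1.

Compute x² = 73² = 5329
Compute 37y² = 37·12² = 37·144 = 5328
x² - 37y² = 5329 - 5328 = 1
Since this equals 1, (73, 12) is a solution.

Yes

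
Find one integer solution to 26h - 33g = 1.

Step 1: Check solvability.
gcd(26, 33) = 1
Since 1 divides 1, solutions exist.

Step 2: Apply extended Euclidean algorithm to find gcd.
We find integers such that 26*x0 + 33*y0 = 1

Step 3: Scale the particular solution.
Multiply by 1/1 = 1:
h = 14, g = 11

Step 4: Verify.
26*(14) - 33*(11) = 1 = 1 ✓

h = 14, g = 11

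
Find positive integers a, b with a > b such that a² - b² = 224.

Factor: a² - b² = (a+b)(a-b) = 224.
We need two factors of 224 with the same parity.
Use a+b = 112 and a-b = 2 (product 112·2 = 224).
Adding: 2a = 114, so a = 57.
Subtracting: 2b = 110, so b = 55.
Check: 57² - 55² = 3249 - 3025 = 224 ✓

a = 57, b = 55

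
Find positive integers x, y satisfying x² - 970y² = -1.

We need x² = 970y² - 1. Try successive y:
y = 1: x² = 970·1² - 1 = 969, not a perfect square
y = 2: x² = 970·2² - 1 = 3879, not a perfect square
y = 3: x² = 970·3² - 1 = 8729, not a perfect square
...
y = 10537: x² = 970·10537² - 1 = 107697517929 = 328173² ✓
Check: 328173² - 970·10537² = 107697517929 - 107697517930 = -1 ✓

x = 328173, y = 10537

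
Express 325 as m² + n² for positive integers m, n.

We need to find integers m, n > 0 such that m² + n² = 325.
Trying m = 1: n² = 325 - 1² = 325 - 1 = 324
n = 18
Check: 1² + 18² = 1 + 324 = 325 ✓

325 = 1² + 18²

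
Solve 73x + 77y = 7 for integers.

Step 1: Check solvability.
gcd(73, 77) = 1
Since 1 divides 7, solutions exist.

Step 2: Apply extended Euclidean algorithm to find gcd.
We find integers such that 73*x0 + 77*y0 = 1

Step 3: Scale the particular solution.
Multiply by 7/1 = 7:
x = 133, y = -126

Step 4: Verify.
73*(133) + 77*(-126) = 7 = 7 ✓

x = 133, y = -126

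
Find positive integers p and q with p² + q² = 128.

We need to find integers p, q > 0 such that p² + q² = 128.
Trying p = 8: q² = 128 - 8² = 128 - 64 = 64
q = 8
Check: 8² + 8² = 64 + 64 = 128 ✓

128 = 8² + 8²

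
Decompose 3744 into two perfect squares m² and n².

We need to find integers m, n > 0 such that m² + n² = 3744.
Trying m = 12: n² = 3744 - 12² = 3744 - 144 = 3600
n = 60
Check: 12² + 60² = 144 + 3600 = 3744 ✓

3744 = 12² + 60²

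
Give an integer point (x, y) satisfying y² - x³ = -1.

Try small integer x values and check whether x³ - 1 is a perfect square.
x = 1: x³ - 1 = 1³ - 1 = 1 - 1 = 0
Is 0 a perfect square? 0² = 0 ✓
So (x, y) = (1, 0) is a solution.

x = 1, y = 0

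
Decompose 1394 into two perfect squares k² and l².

We need to find integers k, l > 0 such that k² + l² = 1394.
Trying k = 5: l² = 1394 - 5² = 1394 - 25 = 1369
l = 37
Check: 5² + 37² = 25 + 1369 = 1394 ✓

1394 = 5² + 37²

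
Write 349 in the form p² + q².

We need to find integers p, q > 0 such that p² + q² = 349.
Trying p = 5: q² = 349 - 5² = 349 - 25 = 324
q = 18
Check: 5² + 18² = 25 + 324 = 349 ✓

349 = 5² + 18²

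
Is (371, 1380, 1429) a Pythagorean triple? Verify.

Compute a² + b² = 371² + 1380² = 137641 + 1904400 = 2042041
Compute c² = 1429² = 2042041
Since 2042041 = 2042041, confirmed.

Yes, it is a Pythagorean triple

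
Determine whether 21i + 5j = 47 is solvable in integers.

Step 1: Compute gcd(21, 5).
gcd(21, 5) = 1

Step 2: Check divisibility.
Does 1 divide 47? 47 = 1 x 47, so yes.

By the theorem on linear Diophantine equations, 21i + 5j = 47 has integer solutions if and only if gcd(21, 5) divides 47. Since 1 | 47, solutions exist.

Yes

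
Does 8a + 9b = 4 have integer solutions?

Step 1: Compute gcd(8, 9).
gcd(8, 9) = 1

Step 2: Check divisibility.
Does 1 divide 4? 4 = 1 x 4, so yes.

By the theorem on linear Diophantine equations, 8a + 9b = 4 has integer solutions if and only if gcd(8, 9) divides 4. Since 1 | 4, solutions exist.

Yes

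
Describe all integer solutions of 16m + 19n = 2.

Step 1: Compute gcd(16, 19) = 1.
Since 1 divides 2, solutions exist.

Step 2: Find a particular solution using extended Euclidean algorithm.
We get m₀ = 12, n₀ = -10.
Check: 16*12 + 19*-10 = 2 = 2 ✓

Step 3: Write the general solution.
m = 12 + (19/1)t = 12 + 19t
n = -10 - (16/1)t = -10 - 16t
for any integer t.

m = 12 + 19t, n = -10 - 16t for integer t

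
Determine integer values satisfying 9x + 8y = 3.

Step 1: Check solvability.
gcd(9, 8) = 1
Since 1 divides 3, solutions exist.

Step 2: Apply extended Euclidean algorithm to find gcd.
We find integers such that 9*x0 + 8*y0 = 1

Step 3: Scale the particular solution.
Multiply by 3/1 = 3:
x = 3, y = -3

Step 4: Verify.
9*(3) + 8*(-3) = 3 = 3 ✓

x = 3, y = -3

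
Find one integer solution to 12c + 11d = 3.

Step 1: Check solvability.
gcd(12, 11) = 1
Since 1 divides 3, solutions exist.

Step 2: Apply extended Euclidean algorithm to find gcd.
We find integers such that 12*x0 + 11*y0 = 1

Step 3: Scale the particular solution.
Multiply by 3/1 = 3:
c = 3, d = -3

Step 4: Verify.
12*(3) + 11*(-3) = 3 = 3 ✓

c = 3, d = -3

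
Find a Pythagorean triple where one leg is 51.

We need the other leg and hypotenuse such that 51² + x² = c².
Take x = 140, c = 149: 51² + 140² = 2601 + 19600 = 22201 = 149² ✓
Triple: (51, 140, 149)

(51, 140, 149)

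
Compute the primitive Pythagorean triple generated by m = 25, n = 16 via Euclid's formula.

a = m² - n² = 625 - 256 = 369
b = 2mn = 2·25·16 = 800
c = m² + n² = 625 + 256 = 881
Verify: 369² + 800² = 136161 + 640000 = 776161 = 881² ✓

(369, 800, 881)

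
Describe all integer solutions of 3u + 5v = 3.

Step 1: Compute gcd(3, 5) = 1.
Since 1 divides 3, solutions exist.

Step 2: Find a particular solution using extended Euclidean algorithm.
We get u₀ = 6, v₀ = -3.
Check: 3*6 + 5*-3 = 3 = 3 ✓

Step 3: Write the general solution.
u = 6 + (5/1)t = 6 + 5t
v = -3 - (3/1)t = -3 - 3t
for any integer t.

u = 6 + 5t, v = -3 - 3t for integer t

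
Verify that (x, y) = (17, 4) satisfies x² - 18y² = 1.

Compute x² = 17² = 289
Compute 18y² = 18·4² = 18·16 = 288
x² - 18y² = 289 - 288 = 1
Since this equals 1, (17, 4) is a solution.

Yes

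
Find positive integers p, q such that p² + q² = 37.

Search for p with 37 - p² a perfect square.
p = 1: 37 - 1² = 37 - 1 = 36 = 6² ✓
So p = 1, q = 6.

p = 1, q = 6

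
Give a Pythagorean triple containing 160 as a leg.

We need the other leg and hypotenuse such that 160² + x² = c².
Take x = 168, c = 232: 160² + 168² = 25600 + 28224 = 53824 = 232² ✓
Triple: (168, 160, 232)

(168, 160, 232)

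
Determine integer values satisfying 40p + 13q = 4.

Step 1: Check solvability.
gcd(40, 13) = 1
Since 1 divides 4, solutions exist.

Step 2: Apply extended Euclidean algorithm to find gcd.
We find integers such that 40*x0 + 13*y0 = 1

Step 3: Scale the particular solution.
Multiply by 4/1 = 4:
p = 4, q = -12

Step 4: Verify.
40*(4) + 13*(-12) = 4 = 4 ✓

p = 4, q = -12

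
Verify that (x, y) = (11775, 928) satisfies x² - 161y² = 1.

Compute x² = 11775² = 138650625
Compute 161y² = 161·928² = 161·861184 = 138650624
x² - 161y² = 138650625 - 138650624 = 1
Since this equals 1, (11775, 928) is a solution.

Yes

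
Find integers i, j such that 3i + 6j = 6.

Step 1: Check solvability.
gcd(3, 6) = 3
Since 3 divides 6, solutions exist.

Step 2: Apply extended Euclidean algorithm to find gcd.
We find integers such that 3*x0 + 6*y0 = 3

Step 3: Scale the particular solution.
Multiply by 6/3 = 2:
i = 2, j = 0

Step 4: Verify.
3*(2) + 6*(0) = 6 = 6 ✓

i = 2, j = 0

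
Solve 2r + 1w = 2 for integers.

Step 1: Check solvability.
gcd(2, 1) = 1
Since 1 divides 2, solutions exist.

Step 2: Apply extended Euclidean algorithm to find gcd.
We find integers such that 2*x0 + 1*y0 = 1

Step 3: Scale the particular solution.
Multiply by 2/1 = 2:
r = 0, w = 2

Step 4: Verify.
2*(0) + 1*(2) = 2 = 2 ✓

r = 0, w = 2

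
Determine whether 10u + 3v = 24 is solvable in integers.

Step 1: Compute gcd(10, 3).
gcd(10, 3) = 1

Step 2: Check divisibility.
Does 1 divide 24? 24 = 1 x 24, so yes.

By the theorem on linear Diophantine equations, 10u + 3v = 24 has integer solutions if and only if gcd(10, 3) divides 24. Since 1 | 24, solutions exist.

Yes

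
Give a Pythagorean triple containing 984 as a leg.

We need the other leg and hypotenuse such that 984² + x² = c².
Take x = 6688, c = 6760: 984² + 6688² = 968256 + 44729344 = 45697600 = 6760² ✓
Triple: (984, 6688, 6760)

(984, 6688, 6760)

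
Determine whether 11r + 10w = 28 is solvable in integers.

Step 1: Compute gcd(11, 10).
gcd(11, 10) = 1

Step 2: Check divisibility.
Does 1 divide 28? 28 = 1 x 28, so yes.

By the theorem on linear Diophantine equations, 11r + 10w = 28 has integer solutions if and only if gcd(11, 10) divides 28. Since 1 | 28, solutions exist.

Yes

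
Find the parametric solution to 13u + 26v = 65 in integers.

Step 1: Compute gcd(13, 26) = 13.
Since 13 divides 65, solutions exist.

Step 2: Find a particular solution using extended Euclidean algorithm.
We get u₀ = 5, v₀ = 0.
Check: 13*5 + 26*0 = 65 = 65 ✓

Step 3: Write the general solution.
u = 5 + (26/13)t = 5 + 2t
v = 0 - (13/13)t = 0 - 1t
for any integer t.

u = 5 + 2t, v = 0 - 1t for integer t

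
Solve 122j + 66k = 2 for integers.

Step 1: Check solvability.
gcd(122, 66) = 2
Since 2 divides 2, solutions exist.

Step 2: Apply extended Euclidean algorithm to find gcd.
We find integers such that 122*x0 + 66*y0 = 2

Step 3: Scale the particular solution.
Multiply by 2/2 = 1:
j = 13, k = -24

Step 4: Verify.
122*(13) + 66*(-24) = 2 = 2 ✓

j = 13, k = -24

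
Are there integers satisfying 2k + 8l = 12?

Step 1: Compute gcd(2, 8).
gcd(2, 8) = 2

Step 2: Check divisibility.
Does 2 divide 12? 12 = 2 x 6, so yes.

By the theorem on linear Diophantine equations, 2k + 8l = 12 has integer solutions if and only if gcd(2, 8) divides 12. Since 2 | 12, solutions exist.

Yes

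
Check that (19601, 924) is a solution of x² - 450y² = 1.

Compute x² = 19601² = 384199201
Compute 450y² = 450·924² = 450·853776 = 384199200
x² - 450y² = 384199201 - 384199200 = 1
Since this equals 1, (19601, 924) is a solution.

Yes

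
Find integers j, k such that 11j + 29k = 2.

Step 1: Check solvability.
gcd(11, 29) = 1
Since 1 divides 2, solutions exist.

Step 2: Apply extended Euclidean algorithm to find gcd.
We find integers such that 11*x0 + 29*y0 = 1

Step 3: Scale the particular solution.
Multiply by 2/1 = 2:
j = 16, k = -6

Step 4: Verify.
11*(16) + 29*(-6) = 2 = 2 ✓

j = 16, k = -6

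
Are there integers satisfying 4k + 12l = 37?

Step 1: Compute gcd(4, 12).
gcd(4, 12) = 4

Step 2: Check divisibility.
Does 4 divide 37? 37 = 4 x 9 + 1, so no.

By the theorem on linear Diophantine equations, 4k + 12l = 37 has integer solutions if and only if gcd(4, 12) divides 37. Since 4 does not divide 37, no solutions exist.

No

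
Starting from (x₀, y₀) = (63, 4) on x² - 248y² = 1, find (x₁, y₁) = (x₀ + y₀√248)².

Solutions to x² - Dy² = 1 are generated by powers of (x₀ + y₀√D).
The next solution satisfies x₁ + y₁√248 = (x₀ + y₀√248)², giving:
x₁ = x₀² + 248y₀² = 63² + 248·4² = 3969 + 3968 = 7937
y₁ = 2x₀y₀ = 2·63·4 = 504

Verify: 7937² - 248·504² = 62995969 - 62995968 = 1 ✓

x = 7937, y = 504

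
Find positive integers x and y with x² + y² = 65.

We need to find integers x, y > 0 such that x² + y² = 65.
Trying x = 1: y² = 65 - 1² = 65 - 1 = 64
y = 8
Check: 1² + 8² = 1 + 64 = 65 ✓

65 = 1² + 8²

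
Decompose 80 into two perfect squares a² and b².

We need to find integers a, b > 0 such that a² + b² = 80.
Trying a = 4: b² = 80 - 4² = 80 - 16 = 64
b = 8
Check: 4² + 8² = 16 + 64 = 80 ✓

80 = 4² + 8²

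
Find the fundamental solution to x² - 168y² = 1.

We seek the smallest positive integers (x, y) with x² - 168y² = 1, i.e., x² = 168y² + 1.
Try successive y values:
y = 1: x² = 168·1² + 1 = 169, x = 13 ✓

Verify: 13² - 168·1² = 169 - 168 = 1 ✓

x = 13, y = 1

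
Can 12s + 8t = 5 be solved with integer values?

Step 1: Compute gcd(12, 8).
gcd(12, 8) = 4

Step 2: Check divisibility.
Does 4 divide 5? 5 = 4 x 1 + 1, so no.

By the theorem on linear Diophantine equations, 12s + 8t = 5 has integer solutions if and only if gcd(12, 8) divides 5. Since 4 does not divide 5, no solutions exist.

No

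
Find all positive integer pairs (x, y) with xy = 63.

The positive divisors of 63 are: 1, 3, 7, 9, 21, 63.
Each divisor d gives the pair (d, 63/d):
(1, 63), (3, 21), (7, 9), (9, 7), (21, 3), (63, 1)

(1, 63), (3, 21), (7, 9), (9, 7), (21, 3), (63, 1)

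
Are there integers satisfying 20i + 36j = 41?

Step 1: Compute gcd(20, 36).
gcd(20, 36) = 4

Step 2: Check divisibility.
Does 4 divide 41? 41 = 4 x 10 + 1, so no.

By the theorem on linear Diophantine equations, 20i + 36j = 41 has integer solutions if and only if gcd(20, 36) divides 41. Since 4 does not divide 41, no solutions exist.

No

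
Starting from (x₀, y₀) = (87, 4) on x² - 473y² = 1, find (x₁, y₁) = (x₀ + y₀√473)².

Solutions to x² - Dy² = 1 are generated by powers of (x₀ + y₀√D).
The next solution satisfies x₁ + y₁√473 = (x₀ + y₀√473)², giving:
x₁ = x₀² + 473y₀² = 87² + 473·4² = 7569 + 7568 = 15137
y₁ = 2x₀y₀ = 2·87·4 = 696

Verify: 15137² - 473·696² = 229128769 - 229128768 = 1 ✓

x = 15137, y = 696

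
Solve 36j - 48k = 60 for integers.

Step 1: Check solvability.
gcd(36, 48) = 12
Since 12 divides 60, solutions exist.

Step 2: Apply extended Euclidean algorithm to find gcd.
We find integers such that 36*x0 + 48*y0 = 12

Step 3: Scale the particular solution.
Multiply by 60/12 = 5:
j = -5, k = -5

Step 4: Verify.
36*(-5) - 48*(-5) = 60 = 60 ✓

j = -5, k = -5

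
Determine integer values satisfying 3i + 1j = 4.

Step 1: Check solvability.
gcd(3, 1) = 1
Since 1 divides 4, solutions exist.

Step 2: Apply extended Euclidean algorithm to find gcd.
We find integers such that 3*x0 + 1*y0 = 1

Step 3: Scale the particular solution.
Multiply by 4/1 = 4:
i = 0, j = 4

Step 4: Verify.
3*(0) + 1*(4) = 4 = 4 ✓

i = 0, j = 4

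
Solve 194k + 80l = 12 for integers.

Step 1: Check solvability.
gcd(194, 80) = 2
Since 2 divides 12, solutions exist.

Step 2: Apply extended Euclidean algorithm to find gcd.
We find integers such that 194*x0 + 80*y0 = 2

Step 3: Scale the particular solution.
Multiply by 12/2 = 6:
k = -42, l = 102

Step 4: Verify.
194*(-42) + 80*(102) = 12 = 12 ✓

k = -42, l = 102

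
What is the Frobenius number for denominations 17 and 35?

For two coprime denominations a and b, the Frobenius number (largest value not representable as a non-negative combination) is ab - a - b.
Here gcd(17, 35) = 1, so they are coprime.
F(17, 35) = 17·35 - 17 - 35 = 595 - 52 = 543

543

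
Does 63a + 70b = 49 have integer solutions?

Step 1: Compute gcd(63, 70).
gcd(63, 70) = 7

Step 2: Check divisibility.
Does 7 divide 49? 49 = 7 x 7, so yes.

By the theorem on linear Diophantine equations, 63a + 70b = 49 has integer solutions if and only if gcd(63, 70) divides 49. Since 7 | 49, solutions exist.

Yes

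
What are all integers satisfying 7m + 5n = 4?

Step 1: Compute gcd(7, 5) = 1.
Since 1 divides 4, solutions exist.

Step 2: Find a particular solution using extended Euclidean algorithm.
We get m₀ = -8, n₀ = 12.
Check: 7*-8 + 5*12 = 4 = 4 ✓

Step 3: Write the general solution.
m = -8 + (5/1)t = -8 + 5t
n = 12 - (7/1)t = 12 - 7t
for any integer t.

m = -8 + 5t, n = 12 - 7t for integer t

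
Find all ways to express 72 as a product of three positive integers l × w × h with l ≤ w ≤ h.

Iterate l from 1 to ⌊72^(1/3)⌋. For each l dividing 72, iterate w ≥ l with w dividing 72/l, and set h = 72/(l·w).
Triples found (12): (1×1×72), (1×2×36), (1×3×24), (1×4×18), (1×6×12), (1×8×9), (2×2×18), (2×3×12), (2×4×9), (2×6×6), (3×3×8), (3×4×6)

(1×1×72), (1×2×36), (1×3×24), (1×4×18), (1×6×12), (1×8×9), (2×2×18), (2×3×12), (2×4×9), (2×6×6), (3×3×8), (3×4×6)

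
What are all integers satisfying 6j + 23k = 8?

Step 1: Compute gcd(6, 23) = 1.
Since 1 divides 8, solutions exist.

Step 2: Find a particular solution using extended Euclidean algorithm.
We get j₀ = 32, k₀ = -8.
Check: 6*32 + 23*-8 = 8 = 8 ✓

Step 3: Write the general solution.
j = 32 + (23/1)t = 32 + 23t
k = -8 - (6/1)t = -8 - 6t
for any integer t.

j = 32 + 23t, k = -8 - 6t for integer t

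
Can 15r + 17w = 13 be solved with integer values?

Step 1: Compute gcd(15, 17).
gcd(15, 17) = 1

Step 2: Check divisibility.
Does 1 divide 13? 13 = 1 x 13, so yes.

By the theorem on linear Diophantine equations, 15r + 17w = 13 has integer solutions if and only if gcd(15, 17) divides 13. Since 1 | 13, solutions exist.

Yes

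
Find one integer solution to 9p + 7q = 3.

Step 1: Check solvability.
gcd(9, 7) = 1
Since 1 divides 3, solutions exist.

Step 2: Apply extended Euclidean algorithm to find gcd.
We find integers such that 9*x0 + 7*y0 = 1

Step 3: Scale the particular solution.
Multiply by 3/1 = 3:
p = -9, q = 12

Step 4: Verify.
9*(-9) + 7*(12) = 3 = 3 ✓

p = -9, q = 12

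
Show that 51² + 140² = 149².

Compute a² + b² = 51² + 140² = 2601 + 19600 = 22201
Compute c² = 149² = 22201
Since 22201 = 22201, confirmed.

Yes, it is a Pythagorean triple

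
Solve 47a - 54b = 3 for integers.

Step 1: Check solvability.
gcd(47, 54) = 1
Since 1 divides 3, solutions exist.

Step 2: Apply extended Euclidean algorithm to find gcd.
We find integers such that 47*x0 + 54*y0 = 1

Step 3: Scale the particular solution.
Multiply by 3/1 = 3:
a = 69, b = 60

Step 4: Verify.
47*(69) - 54*(60) = 3 = 3 ✓

a = 69, b = 60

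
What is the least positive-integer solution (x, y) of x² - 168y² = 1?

We seek the smallest positive integers (x, y) with x² - 168y² = 1, i.e., x² = 168y² + 1.
Try successive y values:
y = 1: x² = 168·1² + 1 = 169, x = 13 ✓

Verify: 13² - 168·1² = 169 - 168 = 1 ✓

x = 13, y = 1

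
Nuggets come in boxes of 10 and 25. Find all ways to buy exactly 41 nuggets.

We need non-negative integers (x, y) with 10x + 25y = 41.
For each x in 0..4, check if 41 - 10x is a non-negative multiple of 25.
No x yields an integer y ≥ 0.

No solution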